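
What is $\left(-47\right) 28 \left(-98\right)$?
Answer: $128968$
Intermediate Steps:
$\left(-47\right) 28 \left(-98\right) = \left(-1316\right) \left(-98\right) = 128968$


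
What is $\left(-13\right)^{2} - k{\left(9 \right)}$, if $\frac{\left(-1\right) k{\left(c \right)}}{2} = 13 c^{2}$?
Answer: $2275$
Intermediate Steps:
$k{\left(c \right)} = - 26 c^{2}$ ($k{\left(c \right)} = - 2 \cdot 13 c^{2} = - 26 c^{2}$)
$\left(-13\right)^{2} - k{\left(9 \right)} = \left(-13\right)^{2} - - 26 \cdot 9^{2} = 169 - \left(-26\right) 81 = 169 - -2106 = 169 + 2106 = 2275$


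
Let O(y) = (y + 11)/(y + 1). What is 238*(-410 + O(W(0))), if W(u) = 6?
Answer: -97002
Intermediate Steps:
O(y) = (11 + y)/(1 + y)
238*(-410 + O(W(0))) = 238*(-410 + (11 + 6)/(1 + 6)) = 238*(-410 + 17/7) = 238*(-2853/7) = -97002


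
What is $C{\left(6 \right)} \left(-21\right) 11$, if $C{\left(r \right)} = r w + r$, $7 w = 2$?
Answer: $-1782$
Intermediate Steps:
$w = \frac{2}{7}$ ($w = \frac{1}{7} \cdot 2 = \frac{2}{7} \approx 0.28571$)
$C{\left(r \right)} = \frac{9 r}{7}$ ($C{\left(r \right)} = r \frac{2}{7} + r = \frac{2 r}{7} + r = \frac{9 r}{7}$)
$C{\left(6 \right)} \left(-21\right) 11 = \frac{9}{7} \cdot 6 \left(-21\right) 11 = \frac{54}{7} \left(-21\right) 11 = \left(-162\right) 11 = -1782$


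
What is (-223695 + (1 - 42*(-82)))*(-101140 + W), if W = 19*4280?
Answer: 4365355000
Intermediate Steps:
W = 81320
(-223695 + (1 - 42*(-82)))*(-101140 + W) = (-223695 + (1 - 42*(-82)))*(-101140 + 81320) = (-223695 + (1 + 3444))*(-19820) = (-223695 + 3445)*(-19820) = -220250*(-19820) = 4365355000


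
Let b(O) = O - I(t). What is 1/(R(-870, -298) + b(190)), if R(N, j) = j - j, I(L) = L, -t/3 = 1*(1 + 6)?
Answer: 1/211 ≈ 0.0047393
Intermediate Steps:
t = -21 (t = -3*(1 + 6) = -3*7 = -21)
R(N, j) = 0
b(O) = 21 + O (b(O) = O - 1*(-21) = O + 21 = 21 + O)
1/(R(-870, -298) + b(190)) = 1/(0 + (21 + 190)) = 1/(0 + 211) = 1/211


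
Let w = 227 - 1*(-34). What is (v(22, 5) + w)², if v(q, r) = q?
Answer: 80089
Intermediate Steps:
w = 261 (w = 227 + 34 = 261)
(v(22, 5) + w)² = (22 + 261)² = 283² = 80089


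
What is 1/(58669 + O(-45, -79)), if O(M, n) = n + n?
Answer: 1/58511 ≈ 1.7091e-5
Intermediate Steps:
O(M, n) = 2*n
1/(58669 + O(-45, -79)) = 1/(58669 + 2*(-79)) = 1/(58669 - 158) = 1/58511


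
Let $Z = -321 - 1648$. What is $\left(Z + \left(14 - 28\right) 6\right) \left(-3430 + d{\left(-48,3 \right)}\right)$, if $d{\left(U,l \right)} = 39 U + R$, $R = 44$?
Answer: $10794674$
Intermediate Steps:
$d{\left(U,l \right)} = 44 + 39 U$ ($d{\left(U,l \right)} = 39 U + 44 = 44 + 39 U$)
$Z = -1969$ ($Z = -321 - 1648 = -1969$)
$\left(Z + \left(14 - 28\right) 6\right) \left(-3430 + d{\left(-48,3 \right)}\right) = \left(-1969 + \left(14 - 28\right) 6\right) \left(-3430 + \left(44 + 39 \left(-48\right)\right)\right) = \left(-1969 - 84\right) \left(-3430 + \left(44 - 1872\right)\right) = \left(-1969 - 84\right) \left(-3430 - 1828\right) = \left(-2053\right) \left(-5258\right) = 10794674$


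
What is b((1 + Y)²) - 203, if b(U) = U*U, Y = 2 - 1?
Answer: -187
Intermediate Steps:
Y = 1
b(U) = U²
b((1 + Y)²) - 203 = ((1 + 1)²)² - 203 = (2²)² - 203 = 4² - 203 = 16 - 203 = -187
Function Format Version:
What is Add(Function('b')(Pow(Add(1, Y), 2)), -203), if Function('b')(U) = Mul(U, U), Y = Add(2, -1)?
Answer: -187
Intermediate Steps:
Y = 1
Function('b')(U) = Pow(U, 2)
Add(Function('b')(Pow(Add(1, Y), 2)), -203) = Add(Pow(Pow(Add(1, 1), 2), 2), -203) = Add(Pow(Pow(2, 2), 2), -203) = Add(Pow(4, 2), -203) = Add(16, -203) = -187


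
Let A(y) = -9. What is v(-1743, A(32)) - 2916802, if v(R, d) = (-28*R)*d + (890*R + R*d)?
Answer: -4891621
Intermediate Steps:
v(R, d) = 890*R - 27*R*d (v(R, d) = -28*R*d + (890*R + R*d) = 890*R - 27*R*d)
v(-1743, A(32)) - 2916802 = -1743*(890 - 27*(-9)) - 2916802 = -1743*(890 + 243) - 2916802 = -1743*1133 - 2916802 = -1974819 - 2916802 = -4891621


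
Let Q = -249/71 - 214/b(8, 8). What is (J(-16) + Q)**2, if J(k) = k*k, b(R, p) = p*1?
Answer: 4110220321/80656 ≈ 50960.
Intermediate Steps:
b(R, p) = p
J(k) = k**2
Q = -8593/284 (Q = -249/71 - 214/8 = -249*1/71 - 214*1/8 = -249/71 - 107/4 = -8593/284 ≈ -30.257)
(J(-16) + Q)**2 = ((-16)**2 - 8593/284)**2 = (256 - 8593/284)**2 = (64111/284)**2 = 4110220321/80656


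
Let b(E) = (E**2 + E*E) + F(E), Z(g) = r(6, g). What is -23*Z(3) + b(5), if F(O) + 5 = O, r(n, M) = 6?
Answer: -88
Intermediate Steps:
Z(g) = 6
F(O) = -5 + O
b(E) = -5 + E + 2*E**2 (b(E) = (E**2 + E*E) + (-5 + E) = (E**2 + E**2) + (-5 + E) = 2*E**2 + (-5 + E) = -5 + E + 2*E**2)
-23*Z(3) + b(5) = -23*6 + (-5 + 5 + 2*5**2) = -138 + (-5 + 5 + 2*25) = -138 + (-5 + 5 + 50) = -138 + 50 = -88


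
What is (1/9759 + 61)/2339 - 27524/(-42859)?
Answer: 653785071424/978312434559 ≈ 0.66828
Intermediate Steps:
(1/9759 + 61)/2339 - 27524/(-42859) = (1/9759 + 61)*(1/2339) - 27524*(-1/42859) = (595300/9759)*(1/2339) + 27524/42859 = 595300/22826301 + 27524/42859 = 653785071424/978312434559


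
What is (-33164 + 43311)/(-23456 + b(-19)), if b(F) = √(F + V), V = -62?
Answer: -238008032/550184017 - 91323*I/550184017 ≈ -0.4326 - 0.00016599*I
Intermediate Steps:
b(F) = √(-62 + F) (b(F) = √(F - 62) = √(-62 + F))
(-33164 + 43311)/(-23456 + b(-19)) = (-33164 + 43311)/(-23456 + √(-62 - 19)) = 10147/(-23456 + √(-81)) = 10147/(-23456 + 9*I) = 10147*((-23456 - 9*I)/550184017) = 10147*(-23456 - 9*I)/550184017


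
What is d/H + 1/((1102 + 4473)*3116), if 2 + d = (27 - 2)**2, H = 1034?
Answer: 5411285067/8981168900 ≈ 0.60251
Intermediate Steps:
d = 623 (d = -2 + (27 - 2)**2 = -2 + 25**2 = -2 + 625 = 623)
d/H + 1/((1102 + 4473)*3116) = 623/1034 + 1/((1102 + 4473)*3116) = 623*(1/1034) + (1/3116)/5575 = 623/1034 + (1/5575)*(1/3116) = 623/1034 + 1/17371700 = 5411285067/8981168900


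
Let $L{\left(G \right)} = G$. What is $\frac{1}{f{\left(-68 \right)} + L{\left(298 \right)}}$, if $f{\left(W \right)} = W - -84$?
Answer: $\frac{1}{314} \approx 0.0031847$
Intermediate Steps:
$f{\left(W \right)} = 84 + W$ ($f{\left(W \right)} = W + 84 = 84 + W$)
$\frac{1}{f{\left(-68 \right)} + L{\left(298 \right)}} = \frac{1}{\left(84 - 68\right) + 298} = \frac{1}{16 + 298} = \frac{1}{314}$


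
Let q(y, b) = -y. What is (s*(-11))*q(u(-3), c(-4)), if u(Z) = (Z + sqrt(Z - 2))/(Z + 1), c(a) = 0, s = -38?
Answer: -627 + 209*I*sqrt(5) ≈ -627.0 + 467.34*I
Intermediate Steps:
u(Z) = (Z + sqrt(-2 + Z))/(1 + Z)
(s*(-11))*q(u(-3), c(-4)) = (-38*(-11))*(-(-3 + sqrt(-2 - 3))/(1 - 3)) = 418*(-(-3 + sqrt(-5))/(-2)) = 418*(-(-1)*(-3 + I*sqrt(5))/2) = 418*(-(3/2 - I*sqrt(5)/2)) = 418*(-3/2 + I*sqrt(5)/2) = -627 + 209*I*sqrt(5)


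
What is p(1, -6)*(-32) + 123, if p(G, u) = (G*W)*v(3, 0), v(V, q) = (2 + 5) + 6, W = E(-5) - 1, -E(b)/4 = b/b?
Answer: 2203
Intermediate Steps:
E(b) = -4 (E(b) = -4*b/b = -4*1 = -4)
W = -5 (W = -4 - 1 = -5)
v(V, q) = 13 (v(V, q) = 7 + 6 = 13)
p(G, u) = -65*G (p(G, u) = (G*(-5))*13 = -5*G*13 = -65*G)
p(1, -6)*(-32) + 123 = -65*1*(-32) + 123 = -65*(-32) + 123 = 2080 + 123 = 2203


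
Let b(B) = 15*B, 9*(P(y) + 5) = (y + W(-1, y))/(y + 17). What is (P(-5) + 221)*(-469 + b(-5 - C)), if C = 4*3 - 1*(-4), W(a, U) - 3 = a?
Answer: -1523900/9 ≈ -1.6932e+5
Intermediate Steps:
W(a, U) = 3 + a
P(y) = -5 + (2 + y)/(9*(17 + y)) (P(y) = -5 + ((y + (3 - 1))/(y + 17))/9 = -5 + ((y + 2)/(17 + y))/9 = -5 + ((2 + y)/(17 + y))/9 = -5 + (2 + y)/(9*(17 + y)))
C = 16 (C = 12 + 4 = 16)
(P(-5) + 221)*(-469 + b(-5 - C)) = ((-763 - 44*(-5))/(9*(17 - 5)) + 221)*(-469 + 15*(-5 - 1*16)) = ((1/9)*(-763 + 220)/12 + 221)*(-469 + 15*(-5 - 16)) = ((1/9)*(1/12)*(-543) + 221)*(-469 + 15*(-21)) = (-181/36 + 221)*(-469 - 315) = (7775/36)*(-784) = -1523900/9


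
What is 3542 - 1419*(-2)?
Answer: 6380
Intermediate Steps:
3542 - 1419*(-2) = 3542 - 1*(-2838) = 3542 + 2838 = 6380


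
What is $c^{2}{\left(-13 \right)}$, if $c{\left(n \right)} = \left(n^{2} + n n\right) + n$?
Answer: $105625$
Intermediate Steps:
$c{\left(n \right)} = n + 2 n^{2}$ ($c{\left(n \right)} = \left(n^{2} + n^{2}\right) + n = 2 n^{2} + n = n + 2 n^{2}$)
$c^{2}{\left(-13 \right)} = \left(- 13 \left(1 + 2 \left(-13\right)\right)\right)^{2} = \left(- 13 \left(1 - 26\right)\right)^{2} = \left(\left(-13\right) \left(-25\right)\right)^{2} = 325^{2} = 105625$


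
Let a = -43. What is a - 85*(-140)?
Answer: 11857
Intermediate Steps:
a - 85*(-140) = -43 - 85*(-140) = -43 + 11900 = 11857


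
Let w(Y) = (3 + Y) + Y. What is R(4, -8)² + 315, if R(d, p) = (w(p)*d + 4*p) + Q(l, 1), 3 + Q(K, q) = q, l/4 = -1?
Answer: 7711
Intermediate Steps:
l = -4 (l = 4*(-1) = -4)
Q(K, q) = -3 + q
w(Y) = 3 + 2*Y
R(d, p) = -2 + 4*p + d*(3 + 2*p) (R(d, p) = ((3 + 2*p)*d + 4*p) + (-3 + 1) = (d*(3 + 2*p) + 4*p) - 2 = (4*p + d*(3 + 2*p)) - 2 = -2 + 4*p + d*(3 + 2*p))
R(4, -8)² + 315 = (-2 + 4*(-8) + 4*(3 + 2*(-8)))² + 315 = (-2 - 32 + 4*(3 - 16))² + 315 = (-2 - 32 + 4*(-13))² + 315 = (-2 - 32 - 52)² + 315 = (-86)² + 315 = 7396 + 315 = 7711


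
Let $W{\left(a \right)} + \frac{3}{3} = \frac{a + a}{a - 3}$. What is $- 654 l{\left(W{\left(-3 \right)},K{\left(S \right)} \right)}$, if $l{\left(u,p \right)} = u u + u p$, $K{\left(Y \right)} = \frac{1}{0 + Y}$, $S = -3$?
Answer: $0$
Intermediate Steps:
$K{\left(Y \right)} = \frac{1}{Y}$
$W{\left(a \right)} = -1 + \frac{2 a}{-3 + a}$ ($W{\left(a \right)} = -1 + \frac{a + a}{a - 3} = -1 + \frac{2 a}{-3 + a}$)
$l{\left(u,p \right)} = u^{2} + p u$
$- 654 l{\left(W{\left(-3 \right)},K{\left(S \right)} \right)} = - 654 \frac{3 - 3}{-3 - 3} \left(\frac{1}{-3} + \frac{3 - 3}{-3 - 3}\right) = - 654 \frac{1}{-6} \cdot 0 \left(- \frac{1}{3} + \frac{1}{-6} \cdot 0\right) = - 654 \left(- \frac{1}{6}\right) 0 \left(- \frac{1}{3} - 0\right) = - 654 \cdot 0 \left(- \frac{1}{3} + 0\right) = - 654 \cdot 0 \left(- \frac{1}{3}\right) = \left(-654\right) 0 = 0$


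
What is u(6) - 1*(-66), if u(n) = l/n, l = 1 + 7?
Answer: 202/3 ≈ 67.333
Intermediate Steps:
l = 8
u(n) = 8/n
u(6) - 1*(-66) = 8/6 - 1*(-66) = 8*(⅙) + 66 = 4/3 + 66 = 202/3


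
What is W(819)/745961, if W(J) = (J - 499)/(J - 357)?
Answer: 160/172316991 ≈ 9.2852e-7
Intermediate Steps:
W(J) = (-499 + J)/(-357 + J)
W(819)/745961 = ((-499 + 819)/(-357 + 819))/745961 = (320/462)*(1/745961) = ((1/462)*320)*(1/745961) = (160/231)*(1/745961) = 160/172316991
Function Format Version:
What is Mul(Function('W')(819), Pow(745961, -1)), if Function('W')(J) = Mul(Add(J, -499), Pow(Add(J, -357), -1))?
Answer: Rational(160, 172316991) ≈ 9.2852e-7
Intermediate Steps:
Function('W')(J) = Mul(Pow(Add(-357, J), -1), Add(-499, J)) (Function('W')(J) = Mul(Add(-499, J), Pow(Add(-357, J), -1)) = Mul(Pow(Add(-357, J), -1), Add(-499, J)))
Mul(Function('W')(819), Pow(745961, -1)) = Mul(Mul(Pow(Add(-357, 819), -1), Add(-499, 819)), Pow(745961, -1)) = Mul(Mul(Pow(462, -1), 320), Rational(1, 745961)) = Mul(Mul(Rational(1, 462), 320), Rational(1, 745961)) = Mul(Rational(160, 231), Rational(1, 745961)) = Rational(160, 172316991)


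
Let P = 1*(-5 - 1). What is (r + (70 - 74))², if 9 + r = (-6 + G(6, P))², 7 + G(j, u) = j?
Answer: 1296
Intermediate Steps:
P = -6 (P = 1*(-6) = -6)
G(j, u) = -7 + j
r = 40 (r = -9 + (-6 + (-7 + 6))² = -9 + (-6 - 1)² = -9 + (-7)² = -9 + 49 = 40)
(r + (70 - 74))² = (40 + (70 - 74))² = (40 - 4)² = 36² = 1296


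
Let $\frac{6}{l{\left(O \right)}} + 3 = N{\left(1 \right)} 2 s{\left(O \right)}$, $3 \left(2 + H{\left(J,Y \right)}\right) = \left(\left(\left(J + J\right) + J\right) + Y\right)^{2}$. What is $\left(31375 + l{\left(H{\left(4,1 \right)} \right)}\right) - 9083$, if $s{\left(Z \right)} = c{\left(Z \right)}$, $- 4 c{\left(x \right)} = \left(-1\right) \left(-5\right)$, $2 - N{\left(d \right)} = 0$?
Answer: $\frac{89165}{4} \approx 22291.0$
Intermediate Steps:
$N{\left(d \right)} = 2$ ($N{\left(d \right)} = 2 - 0 = 2 + 0 = 2$)
$c{\left(x \right)} = - \frac{5}{4}$ ($c{\left(x \right)} = - \frac{\left(-1\right) \left(-5\right)}{4} = \left(- \frac{1}{4}\right) 5 = - \frac{5}{4}$)
$s{\left(Z \right)} = - \frac{5}{4}$
$H{\left(J,Y \right)} = -2 + \frac{\left(Y + 3 J\right)^{2}}{3}$ ($H{\left(J,Y \right)} = -2 + \frac{\left(\left(\left(J + J\right) + J\right) + Y\right)^{2}}{3} = -2 + \frac{\left(\left(2 J + J\right) + Y\right)^{2}}{3} = -2 + \frac{\left(3 J + Y\right)^{2}}{3} = -2 + \frac{\left(Y + 3 J\right)^{2}}{3}$)
$l{\left(O \right)} = - \frac{3}{4}$ ($l{\left(O \right)} = \frac{6}{-3 + 2 \cdot 2 \left(- \frac{5}{4}\right)} = \frac{6}{-3 + 4 \left(- \frac{5}{4}\right)} = \frac{6}{-3 - 5} = \frac{6}{-8} = 6 \left(- \frac{1}{8}\right) = - \frac{3}{4}$)
$\left(31375 + l{\left(H{\left(4,1 \right)} \right)}\right) - 9083 = \left(31375 - \frac{3}{4}\right) - 9083 = \frac{125497}{4} - 9083 = \frac{89165}{4}$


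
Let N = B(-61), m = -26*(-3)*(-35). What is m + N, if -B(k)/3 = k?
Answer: -2547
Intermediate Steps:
m = -2730 (m = 78*(-35) = -2730)
B(k) = -3*k
N = 183 (N = -3*(-61) = 183)
m + N = -2730 + 183 = -2547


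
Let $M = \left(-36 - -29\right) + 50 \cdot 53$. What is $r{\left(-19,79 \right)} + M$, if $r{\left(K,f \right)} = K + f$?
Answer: $2703$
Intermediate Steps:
$M = 2643$ ($M = \left(-36 + 29\right) + 2650 = -7 + 2650 = 2643$)
$r{\left(-19,79 \right)} + M = \left(-19 + 79\right) + 2643 = 60 + 2643 = 2703$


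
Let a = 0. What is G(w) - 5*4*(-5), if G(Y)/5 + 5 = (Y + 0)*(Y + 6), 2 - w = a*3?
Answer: 155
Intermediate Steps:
w = 2 (w = 2 - 0*3 = 2 - 1*0 = 2 + 0 = 2)
G(Y) = -25 + 5*Y*(6 + Y) (G(Y) = -25 + 5*((Y + 0)*(Y + 6)) = -25 + 5*(Y*(6 + Y)) = -25 + 5*Y*(6 + Y))
G(w) - 5*4*(-5) = (-25 + 5*2**2 + 30*2) - 5*4*(-5) = (-25 + 5*4 + 60) - 20*(-5) = (-25 + 20 + 60) + 100 = 55 + 100 = 155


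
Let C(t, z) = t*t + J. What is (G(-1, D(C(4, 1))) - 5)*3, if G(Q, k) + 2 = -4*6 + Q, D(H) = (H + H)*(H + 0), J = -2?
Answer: -96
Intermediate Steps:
C(t, z) = -2 + t² (C(t, z) = t*t - 2 = t² - 2 = -2 + t²)
D(H) = 2*H² (D(H) = (2*H)*H = 2*H²)
G(Q, k) = -26 + Q (G(Q, k) = -2 + (-4*6 + Q) = -2 + (-24 + Q) = -26 + Q)
(G(-1, D(C(4, 1))) - 5)*3 = ((-26 - 1) - 5)*3 = (-27 - 5)*3 = -32*3 = -96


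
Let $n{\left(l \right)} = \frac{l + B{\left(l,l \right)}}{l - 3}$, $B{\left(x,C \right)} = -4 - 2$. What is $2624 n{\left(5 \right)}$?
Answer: $-1312$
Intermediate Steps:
$B{\left(x,C \right)} = -6$ ($B{\left(x,C \right)} = -4 - 2 = -6$)
$n{\left(l \right)} = \frac{-6 + l}{-3 + l}$ ($n{\left(l \right)} = \frac{l - 6}{l - 3} = \frac{-6 + l}{-3 + l}$)
$2624 n{\left(5 \right)} = 2624 \frac{-6 + 5}{-3 + 5} = 2624 \cdot \frac{1}{2} \left(-1\right) = 2624 \left(- \frac{1}{2}\right) = -1312$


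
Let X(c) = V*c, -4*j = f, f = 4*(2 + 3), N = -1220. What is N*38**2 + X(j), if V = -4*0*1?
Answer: -1761680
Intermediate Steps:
V = 0 (V = 0*1 = 0)
f = 20 (f = 4*5 = 20)
j = -5 (j = -1/4*20 = -5)
X(c) = 0 (X(c) = 0*c = 0)
N*38**2 + X(j) = -1220*38**2 + 0 = -1220*1444 + 0 = -1761680 + 0 = -1761680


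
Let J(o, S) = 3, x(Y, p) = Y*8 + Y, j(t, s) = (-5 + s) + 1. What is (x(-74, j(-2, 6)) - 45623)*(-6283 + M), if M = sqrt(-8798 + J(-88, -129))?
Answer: 290833787 - 46289*I*sqrt(8795) ≈ 2.9083e+8 - 4.3411e+6*I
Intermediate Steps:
j(t, s) = -4 + s
x(Y, p) = 9*Y (x(Y, p) = 8*Y + Y = 9*Y)
M = I*sqrt(8795) (M = sqrt(-8798 + 3) = sqrt(-8795) = I*sqrt(8795) ≈ 93.782*I)
(x(-74, j(-2, 6)) - 45623)*(-6283 + M) = (9*(-74) - 45623)*(-6283 + I*sqrt(8795)) = (-666 - 45623)*(-6283 + I*sqrt(8795)) = -46289*(-6283 + I*sqrt(8795)) = 290833787 - 46289*I*sqrt(8795)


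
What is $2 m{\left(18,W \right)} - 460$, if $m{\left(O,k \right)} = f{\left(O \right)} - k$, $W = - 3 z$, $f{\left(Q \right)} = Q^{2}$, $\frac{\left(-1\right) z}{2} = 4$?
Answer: $140$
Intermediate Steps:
$z = -8$ ($z = \left(-2\right) 4 = -8$)
$W = 24$ ($W = \left(-3\right) \left(-8\right) = 24$)
$m{\left(O,k \right)} = O^{2} - k$
$2 m{\left(18,W \right)} - 460 = 2 \left(18^{2} - 24\right) - 460 = 2 \left(324 - 24\right) - 460 = 2 \cdot 300 - 460 = 600 - 460 = 140$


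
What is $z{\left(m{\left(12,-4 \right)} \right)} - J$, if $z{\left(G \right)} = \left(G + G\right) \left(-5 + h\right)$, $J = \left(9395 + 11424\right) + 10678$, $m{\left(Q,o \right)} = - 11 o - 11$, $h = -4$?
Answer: $-32091$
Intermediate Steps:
$m{\left(Q,o \right)} = -11 - 11 o$
$J = 31497$ ($J = 20819 + 10678 = 31497$)
$z{\left(G \right)} = - 18 G$ ($z{\left(G \right)} = \left(G + G\right) \left(-5 - 4\right) = 2 G \left(-9\right) = - 18 G$)
$z{\left(m{\left(12,-4 \right)} \right)} - J = - 18 \left(-11 - -44\right) - 31497 = - 18 \left(-11 + 44\right) - 31497 = \left(-18\right) 33 - 31497 = -594 - 31497 = -32091$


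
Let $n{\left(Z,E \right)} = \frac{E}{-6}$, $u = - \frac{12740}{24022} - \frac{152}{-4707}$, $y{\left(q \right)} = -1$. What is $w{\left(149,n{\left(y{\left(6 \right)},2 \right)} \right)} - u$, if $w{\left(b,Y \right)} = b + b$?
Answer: $\frac{16875819464}{56535777} \approx 298.5$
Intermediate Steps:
$u = - \frac{28157918}{56535777}$ ($u = \left(-12740\right) \frac{1}{24022} - - \frac{152}{4707} = - \frac{6370}{12011} + \frac{152}{4707} = - \frac{28157918}{56535777} \approx -0.49805$)
$n{\left(Z,E \right)} = - \frac{E}{6}$ ($n{\left(Z,E \right)} = E \left(- \frac{1}{6}\right) = - \frac{E}{6}$)
$w{\left(b,Y \right)} = 2 b$
$w{\left(149,n{\left(y{\left(6 \right)},2 \right)} \right)} - u = 2 \cdot 149 - - \frac{28157918}{56535777} = 298 + \frac{28157918}{56535777} = \frac{16875819464}{56535777}$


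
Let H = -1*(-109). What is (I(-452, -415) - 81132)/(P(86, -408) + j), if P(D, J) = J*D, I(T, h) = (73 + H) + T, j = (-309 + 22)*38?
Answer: 40701/22997 ≈ 1.7698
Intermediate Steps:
H = 109
j = -10906 (j = -287*38 = -10906)
I(T, h) = 182 + T (I(T, h) = (73 + 109) + T = 182 + T)
P(D, J) = D*J
(I(-452, -415) - 81132)/(P(86, -408) + j) = ((182 - 452) - 81132)/(86*(-408) - 10906) = (-270 - 81132)/(-35088 - 10906) = -81402/(-45994) = -81402*(-1/45994) = 40701/22997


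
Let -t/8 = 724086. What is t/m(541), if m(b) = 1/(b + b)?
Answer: -6267688416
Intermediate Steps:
t = -5792688 (t = -8*724086 = -5792688)
m(b) = 1/(2*b)
t/m(541) = -5792688/((½)/541) = -5792688/((½)*(1/541)) = -5792688/1/1082 = -5792688*1082 = -6267688416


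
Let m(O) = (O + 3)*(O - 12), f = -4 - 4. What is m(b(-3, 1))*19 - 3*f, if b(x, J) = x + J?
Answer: -242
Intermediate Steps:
b(x, J) = J + x
f = -8
m(O) = (-12 + O)*(3 + O) (m(O) = (3 + O)*(-12 + O) = (-12 + O)*(3 + O))
m(b(-3, 1))*19 - 3*f = (-36 + (1 - 3)² - 9*(1 - 3))*19 - 3*(-8) = (-36 + (-2)² - 9*(-2))*19 + 24 = (-36 + 4 + 18)*19 + 24 = -14*19 + 24 = -266 + 24 = -242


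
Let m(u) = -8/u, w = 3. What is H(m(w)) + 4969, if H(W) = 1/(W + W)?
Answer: 79501/16 ≈ 4968.8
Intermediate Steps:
H(W) = 1/(2*W)
H(m(w)) + 4969 = 1/(2*((-8/3))) + 4969 = 1/(2*((-8*1/3))) + 4969 = 1/(2*(-8/3)) + 4969 = (1/2)*(-3/8) + 4969 = -3/16 + 4969 = 79501/16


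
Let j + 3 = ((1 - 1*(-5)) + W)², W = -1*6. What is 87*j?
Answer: -261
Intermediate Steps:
W = -6
j = -3 (j = -3 + ((1 - 1*(-5)) - 6)² = -3 + ((1 + 5) - 6)² = -3 + (6 - 6)² = -3 + 0² = -3 + 0 = -3)
87*j = 87*(-3) = -261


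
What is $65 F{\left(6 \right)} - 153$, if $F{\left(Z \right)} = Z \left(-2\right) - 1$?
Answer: $-998$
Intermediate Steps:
$F{\left(Z \right)} = -1 - 2 Z$ ($F{\left(Z \right)} = - 2 Z - 1 = -1 - 2 Z$)
$65 F{\left(6 \right)} - 153 = 65 \left(-1 - 12\right) - 153 = 65 \left(-13\right) - 153 = -845 - 153 = -998$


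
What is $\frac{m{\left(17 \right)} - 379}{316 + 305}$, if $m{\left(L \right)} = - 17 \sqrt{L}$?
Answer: $- \frac{379}{621} - \frac{17 \sqrt{17}}{621} \approx -0.72318$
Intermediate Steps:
$\frac{m{\left(17 \right)} - 379}{316 + 305} = \frac{- 17 \sqrt{17} - 379}{316 + 305} = \frac{-379 - 17 \sqrt{17}}{621} = \left(-379 - 17 \sqrt{17}\right) \frac{1}{621} = - \frac{379}{621} - \frac{17 \sqrt{17}}{621}$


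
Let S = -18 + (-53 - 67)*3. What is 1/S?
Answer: -1/378 ≈ -0.0026455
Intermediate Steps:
S = -378 (S = -18 - 120*3 = -18 - 360 = -378)
1/S = 1/(-378) = -1/378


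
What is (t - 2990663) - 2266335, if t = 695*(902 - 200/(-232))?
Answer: -134255757/29 ≈ -4.6295e+6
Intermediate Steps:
t = 18197185/29 (t = 695*(902 - 200*(-1/232)) = 695*(902 + 25/29) = 695*(26183/29) = 18197185/29 ≈ 6.2749e+5)
(t - 2990663) - 2266335 = (18197185/29 - 2990663) - 2266335 = -68532042/29 - 2266335 = -134255757/29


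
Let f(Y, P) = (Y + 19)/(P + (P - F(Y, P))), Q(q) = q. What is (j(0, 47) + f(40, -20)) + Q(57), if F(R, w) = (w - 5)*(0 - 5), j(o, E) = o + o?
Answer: 9346/165 ≈ 56.642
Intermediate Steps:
j(o, E) = 2*o
F(R, w) = 25 - 5*w (F(R, w) = (-5 + w)*(-5) = 25 - 5*w)
f(Y, P) = (19 + Y)/(-25 + 7*P) (f(Y, P) = (Y + 19)/(P + (P - (25 - 5*P))) = (19 + Y)/(P + (P + (-25 + 5*P))) = (19 + Y)/(P + (-25 + 6*P)) = (19 + Y)/(-25 + 7*P))
(j(0, 47) + f(40, -20)) + Q(57) = (2*0 + (19 + 40)/(-25 + 7*(-20))) + 57 = (0 + 59/(-25 - 140)) + 57 = (0 + 59/(-165)) + 57 = (0 - 1/165*59) + 57 = (0 - 59/165) + 57 = -59/165 + 57 = 9346/165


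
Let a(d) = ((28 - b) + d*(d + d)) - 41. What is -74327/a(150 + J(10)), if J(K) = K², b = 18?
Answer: -74327/124969 ≈ -0.59476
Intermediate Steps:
a(d) = -31 + 2*d² (a(d) = ((28 - 1*18) + d*(d + d)) - 41 = ((28 - 18) + d*(2*d)) - 41 = (10 + 2*d²) - 41 = -31 + 2*d²)
-74327/a(150 + J(10)) = -74327/(-31 + 2*(150 + 10²)²) = -74327/(-31 + 2*(150 + 100)²) = -74327/(-31 + 2*250²) = -74327/(-31 + 2*62500) = -74327/(-31 + 125000) = -74327/124969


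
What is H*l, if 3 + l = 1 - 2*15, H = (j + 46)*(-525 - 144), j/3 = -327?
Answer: -20016480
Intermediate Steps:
j = -981 (j = 3*(-327) = -981)
H = 625515 (H = (-981 + 46)*(-525 - 144) = -935*(-669) = 625515)
l = -32 (l = -3 + (1 - 2*15) = -3 + (1 - 30) = -3 - 29 = -32)
H*l = 625515*(-32) = -20016480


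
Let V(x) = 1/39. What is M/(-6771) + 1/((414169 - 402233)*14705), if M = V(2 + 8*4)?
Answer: -175254811/46349095122720 ≈ -3.7812e-6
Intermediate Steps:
V(x) = 1/39
M = 1/39 ≈ 0.025641
M/(-6771) + 1/((414169 - 402233)*14705) = (1/39)/(-6771) + 1/((414169 - 402233)*14705) = (1/39)*(-1/6771) + (1/14705)/11936 = -1/264069 + (1/11936)*(1/14705) = -1/264069 + 1/175518880 = -175254811/46349095122720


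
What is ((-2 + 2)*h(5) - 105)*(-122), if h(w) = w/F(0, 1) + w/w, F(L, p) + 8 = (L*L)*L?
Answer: 12810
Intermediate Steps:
F(L, p) = -8 + L**3 (F(L, p) = -8 + (L*L)*L = -8 + L**2*L = -8 + L**3)
h(w) = 1 - w/8 (h(w) = w/(-8 + 0**3) + w/w = w/(-8 + 0) + 1 = w/(-8) + 1 = w*(-1/8) + 1 = -w/8 + 1 = 1 - w/8)
((-2 + 2)*h(5) - 105)*(-122) = ((-2 + 2)*(1 - 1/8*5) - 105)*(-122) = (0*(1 - 5/8) - 105)*(-122) = (0*(3/8) - 105)*(-122) = (0 - 105)*(-122) = -105*(-122) = 12810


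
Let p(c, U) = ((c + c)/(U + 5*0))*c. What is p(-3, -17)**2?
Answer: 324/289 ≈ 1.1211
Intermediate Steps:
p(c, U) = 2*c**2/U (p(c, U) = ((2*c)/(U + 0))*c = ((2*c)/U)*c = (2*c/U)*c = 2*c**2/U)
p(-3, -17)**2 = (2*(-3)**2/(-17))**2 = (2*(-1/17)*9)**2 = (-18/17)**2 = 324/289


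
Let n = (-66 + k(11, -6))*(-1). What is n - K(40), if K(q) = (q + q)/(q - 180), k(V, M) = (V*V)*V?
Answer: -8851/7 ≈ -1264.4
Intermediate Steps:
k(V, M) = V**3 (k(V, M) = V**2*V = V**3)
n = -1265 (n = (-66 + 11**3)*(-1) = (-66 + 1331)*(-1) = 1265*(-1) = -1265)
K(q) = 2*q/(-180 + q) (K(q) = (2*q)/(-180 + q) = 2*q/(-180 + q))
n - K(40) = -1265 - 2*40/(-180 + 40) = -1265 - 2*40/(-140) = -1265 - 2*40*(-1)/140 = -1265 - 1*(-4/7) = -1265 + 4/7 = -8851/7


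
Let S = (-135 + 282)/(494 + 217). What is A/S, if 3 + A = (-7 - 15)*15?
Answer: -78921/49 ≈ -1610.6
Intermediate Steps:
A = -333 (A = -3 + (-7 - 15)*15 = -3 - 22*15 = -3 - 330 = -333)
S = 49/237 (S = 147/711 = 147*(1/711) = 49/237 ≈ 0.20675)
A/S = -333/49/237 = -333*237/49 = -78921/49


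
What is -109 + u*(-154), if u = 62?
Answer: -9657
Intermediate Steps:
-109 + u*(-154) = -109 + 62*(-154) = -109 - 9548 = -9657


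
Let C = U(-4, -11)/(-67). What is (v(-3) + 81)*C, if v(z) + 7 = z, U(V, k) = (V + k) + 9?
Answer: 426/67 ≈ 6.3582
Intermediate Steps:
U(V, k) = 9 + V + k
v(z) = -7 + z
C = 6/67 (C = (9 - 4 - 11)/(-67) = -6*(-1/67) = 6/67 ≈ 0.089552)
(v(-3) + 81)*C = ((-7 - 3) + 81)*(6/67) = (-10 + 81)*(6/67) = 71*(6/67) = 426/67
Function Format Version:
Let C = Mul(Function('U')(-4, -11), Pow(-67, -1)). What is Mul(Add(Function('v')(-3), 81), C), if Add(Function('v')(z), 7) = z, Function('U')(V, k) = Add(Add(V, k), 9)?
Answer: Rational(426, 67) ≈ 6.3582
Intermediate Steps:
Function('U')(V, k) = Add(9, V, k)
Function('v')(z) = Add(-7, z)
C = Rational(6, 67) (C = Mul(Add(9, -4, -11), Pow(-67, -1)) = Mul(-6, Rational(-1, 67)) = Rational(6, 67) ≈ 0.089552)
Mul(Add(Function('v')(-3), 81), C) = Mul(Add(Add(-7, -3), 81), Rational(6, 67)) = Mul(Add(-10, 81), Rational(6, 67)) = Mul(71, Rational(6, 67)) = Rational(426, 67)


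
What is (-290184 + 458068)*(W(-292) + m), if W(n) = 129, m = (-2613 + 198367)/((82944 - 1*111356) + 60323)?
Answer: 723961640332/31911 ≈ 2.2687e+7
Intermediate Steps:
m = 195754/31911 (m = 195754/((82944 - 111356) + 60323) = 195754/(-28412 + 60323) = 195754/31911 ≈ 6.1344)
(-290184 + 458068)*(W(-292) + m) = (-290184 + 458068)*(129 + 195754/31911) = 167884*(4312273/31911) = 723961640332/31911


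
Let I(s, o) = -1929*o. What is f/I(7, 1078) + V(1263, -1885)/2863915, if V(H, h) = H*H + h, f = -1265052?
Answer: 1156029155298/992567068955 ≈ 1.1647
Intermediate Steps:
V(H, h) = h + H² (V(H, h) = H² + h = h + H²)
f/I(7, 1078) + V(1263, -1885)/2863915 = -1265052/((-1929*1078)) + (-1885 + 1263²)/2863915 = -1265052/(-2079462) + (-1885 + 1595169)*(1/2863915) = -1265052*(-1/2079462) + 1593284*(1/2863915) = 210842/346577 + 1593284/2863915 = 1156029155298/992567068955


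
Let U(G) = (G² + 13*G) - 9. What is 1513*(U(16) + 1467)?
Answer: 2907986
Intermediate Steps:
U(G) = -9 + G² + 13*G
1513*(U(16) + 1467) = 1513*((-9 + 16² + 13*16) + 1467) = 1513*((-9 + 256 + 208) + 1467) = 1513*(455 + 1467) = 1513*1922 = 2907986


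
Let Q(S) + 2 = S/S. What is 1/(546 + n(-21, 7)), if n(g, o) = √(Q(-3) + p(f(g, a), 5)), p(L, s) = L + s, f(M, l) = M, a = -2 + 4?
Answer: 546/298133 - I*√17/298133 ≈ 0.0018314 - 1.383e-5*I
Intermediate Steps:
a = 2
Q(S) = -1 (Q(S) = -2 + S/S = -2 + 1 = -1)
n(g, o) = √(4 + g) (n(g, o) = √(-1 + (g + 5)) = √(-1 + (5 + g)) = √(4 + g))
1/(546 + n(-21, 7)) = 1/(546 + √(4 - 21)) = 1/(546 + √(-17)) = 1/(546 + I*√17)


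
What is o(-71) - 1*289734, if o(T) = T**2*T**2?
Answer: 25121947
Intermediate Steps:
o(T) = T**4
o(-71) - 1*289734 = (-71)**4 - 1*289734 = 25411681 - 289734 = 25121947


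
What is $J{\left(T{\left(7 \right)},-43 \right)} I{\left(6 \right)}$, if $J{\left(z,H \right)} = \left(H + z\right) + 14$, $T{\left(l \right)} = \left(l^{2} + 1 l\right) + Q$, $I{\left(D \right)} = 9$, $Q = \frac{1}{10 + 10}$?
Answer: $\frac{4869}{20} \approx 243.45$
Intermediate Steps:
$Q = \frac{1}{20} \approx 0.05$
$T{\left(l \right)} = \frac{1}{20} + l + l^{2}$ ($T{\left(l \right)} = \left(l^{2} + 1 l\right) + \frac{1}{20} = \left(l^{2} + l\right) + \frac{1}{20} = \left(l + l^{2}\right) + \frac{1}{20} = \frac{1}{20} + l + l^{2}$)
$J{\left(z,H \right)} = 14 + H + z$
$J{\left(T{\left(7 \right)},-43 \right)} I{\left(6 \right)} = \left(14 - 43 + \left(\frac{1}{20} + 7 + 7^{2}\right)\right) 9 = \left(14 - 43 + \left(\frac{1}{20} + 7 + 49\right)\right) 9 = \left(14 - 43 + \frac{1121}{20}\right) 9 = \frac{541}{20} \cdot 9 = \frac{4869}{20}$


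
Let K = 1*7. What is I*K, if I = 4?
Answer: 28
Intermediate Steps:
K = 7
I*K = 4*7 = 28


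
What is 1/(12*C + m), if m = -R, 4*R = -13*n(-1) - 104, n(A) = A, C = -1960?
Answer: -4/93989 ≈ -4.2558e-5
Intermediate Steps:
R = -91/4 (R = (-13*(-1) - 104)/4 = (13 - 104)/4 = (¼)*(-91) = -91/4 ≈ -22.750)
m = 91/4 (m = -1*(-91/4) = 91/4 ≈ 22.750)
1/(12*C + m) = 1/(12*(-1960) + 91/4) = 1/(-23520 + 91/4) = 1/(-93989/4) = -4/93989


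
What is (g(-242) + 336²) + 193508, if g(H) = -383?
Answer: 306021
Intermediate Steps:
(g(-242) + 336²) + 193508 = (-383 + 336²) + 193508 = (-383 + 112896) + 193508 = 112513 + 193508 = 306021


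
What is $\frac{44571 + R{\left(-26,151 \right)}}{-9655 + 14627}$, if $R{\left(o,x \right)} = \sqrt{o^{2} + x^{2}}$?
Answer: $\frac{44571}{4972} + \frac{\sqrt{23477}}{4972} \approx 8.9952$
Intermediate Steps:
$\frac{44571 + R{\left(-26,151 \right)}}{-9655 + 14627} = \frac{44571 + \sqrt{\left(-26\right)^{2} + 151^{2}}}{-9655 + 14627} = \frac{44571 + \sqrt{676 + 22801}}{4972} = \left(44571 + \sqrt{23477}\right) \frac{1}{4972} = \frac{44571}{4972} + \frac{\sqrt{23477}}{4972}$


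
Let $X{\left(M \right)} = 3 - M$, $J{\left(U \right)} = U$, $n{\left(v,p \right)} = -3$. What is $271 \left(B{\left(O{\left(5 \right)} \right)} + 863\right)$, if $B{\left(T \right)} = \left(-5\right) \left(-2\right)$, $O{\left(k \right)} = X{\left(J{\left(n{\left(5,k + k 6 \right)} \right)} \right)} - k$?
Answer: $236583$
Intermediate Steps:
$O{\left(k \right)} = 6 - k$ ($O{\left(k \right)} = \left(3 - -3\right) - k = \left(3 + 3\right) - k = 6 - k$)
$B{\left(T \right)} = 10$
$271 \left(B{\left(O{\left(5 \right)} \right)} + 863\right) = 271 \left(10 + 863\right) = 271 \cdot 873 = 236583$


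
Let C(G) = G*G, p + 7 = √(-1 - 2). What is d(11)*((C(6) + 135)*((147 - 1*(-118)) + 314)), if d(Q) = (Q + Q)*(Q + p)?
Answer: 8712792 + 2178198*I*√3 ≈ 8.7128e+6 + 3.7727e+6*I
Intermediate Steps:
p = -7 + I*√3 (p = -7 + √(-1 - 2) = -7 + √(-3) = -7 + I*√3 ≈ -7.0 + 1.732*I)
C(G) = G²
d(Q) = 2*Q*(-7 + Q + I*√3) (d(Q) = (Q + Q)*(Q + (-7 + I*√3)) = (2*Q)*(-7 + Q + I*√3) = 2*Q*(-7 + Q + I*√3))
d(11)*((C(6) + 135)*((147 - 1*(-118)) + 314)) = (2*11*(-7 + 11 + I*√3))*((6² + 135)*((147 - 1*(-118)) + 314)) = (2*11*(4 + I*√3))*((36 + 135)*((147 + 118) + 314)) = (88 + 22*I*√3)*(171*(265 + 314)) = (88 + 22*I*√3)*(171*579) = (88 + 22*I*√3)*99009 = 8712792 + 2178198*I*√3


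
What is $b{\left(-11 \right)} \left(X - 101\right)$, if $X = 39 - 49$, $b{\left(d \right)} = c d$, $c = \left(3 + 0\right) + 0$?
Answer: $3663$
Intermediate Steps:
$c = 3$ ($c = 3 + 0 = 3$)
$b{\left(d \right)} = 3 d$
$X = -10$ ($X = 39 - 49 = -10$)
$b{\left(-11 \right)} \left(X - 101\right) = 3 \left(-11\right) \left(-10 - 101\right) = \left(-33\right) \left(-111\right) = 3663$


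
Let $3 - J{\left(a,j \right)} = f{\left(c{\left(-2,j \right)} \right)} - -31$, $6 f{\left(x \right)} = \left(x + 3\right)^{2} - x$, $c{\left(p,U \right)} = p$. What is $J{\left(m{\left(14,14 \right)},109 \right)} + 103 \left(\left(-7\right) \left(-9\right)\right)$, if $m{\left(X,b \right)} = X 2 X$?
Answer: $\frac{12921}{2} \approx 6460.5$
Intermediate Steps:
$f{\left(x \right)} = - \frac{x}{6} + \frac{\left(3 + x\right)^{2}}{6}$ ($f{\left(x \right)} = \frac{\left(x + 3\right)^{2} - x}{6} = \frac{\left(3 + x\right)^{2} - x}{6} = - \frac{x}{6} + \frac{\left(3 + x\right)^{2}}{6}$)
$m{\left(X,b \right)} = 2 X^{2}$ ($m{\left(X,b \right)} = 2 X X = 2 X^{2}$)
$J{\left(a,j \right)} = - \frac{57}{2}$ ($J{\left(a,j \right)} = 3 - \left(\left(\left(- \frac{1}{6}\right) \left(-2\right) + \frac{\left(3 - 2\right)^{2}}{6}\right) - -31\right) = 3 - \left(\left(\frac{1}{3} + \frac{1^{2}}{6}\right) + 31\right) = 3 - \left(\left(\frac{1}{3} + \frac{1}{6} \cdot 1\right) + 31\right) = 3 - \left(\left(\frac{1}{3} + \frac{1}{6}\right) + 31\right) = 3 - \left(\frac{1}{2} + 31\right) = 3 - \frac{63}{2} = - \frac{57}{2}$)
$J{\left(m{\left(14,14 \right)},109 \right)} + 103 \left(\left(-7\right) \left(-9\right)\right) = - \frac{57}{2} + 103 \left(\left(-7\right) \left(-9\right)\right) = - \frac{57}{2} + 103 \cdot 63 = - \frac{57}{2} + 6489 = \frac{12921}{2}$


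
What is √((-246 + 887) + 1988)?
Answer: √2629 ≈ 51.274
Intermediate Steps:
√((-246 + 887) + 1988) = √(641 + 1988) = √2629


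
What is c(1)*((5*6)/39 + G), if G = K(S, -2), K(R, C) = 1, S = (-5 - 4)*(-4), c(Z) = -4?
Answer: -92/13 ≈ -7.0769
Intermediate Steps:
S = 36 (S = -9*(-4) = 36)
G = 1
c(1)*((5*6)/39 + G) = -4*((5*6)/39 + 1) = -4*(30*(1/39) + 1) = -4*(10/13 + 1) = -4*23/13 = -92/13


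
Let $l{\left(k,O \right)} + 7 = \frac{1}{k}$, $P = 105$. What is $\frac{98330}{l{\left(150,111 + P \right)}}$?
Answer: $- \frac{14749500}{1049} \approx -14061.0$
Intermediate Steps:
$l{\left(k,O \right)} = -7 + \frac{1}{k}$
$\frac{98330}{l{\left(150,111 + P \right)}} = \frac{98330}{-7 + \frac{1}{150}} = \frac{98330}{- \frac{1049}{150}} = 98330 \left(- \frac{150}{1049}\right) = - \frac{14749500}{1049}$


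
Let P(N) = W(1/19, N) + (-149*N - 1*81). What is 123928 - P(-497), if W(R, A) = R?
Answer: 949163/19 ≈ 49956.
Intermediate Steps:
P(N) = -1538/19 - 149*N (P(N) = 1/19 + (-149*N - 1*81) = 1/19 + (-149*N - 81) = 1/19 + (-81 - 149*N) = -1538/19 - 149*N)
123928 - P(-497) = 123928 - (-1538/19 - 149*(-497)) = 123928 - (-1538/19 + 74053) = 123928 - 1*1405469/19 = 123928 - 1405469/19 = 949163/19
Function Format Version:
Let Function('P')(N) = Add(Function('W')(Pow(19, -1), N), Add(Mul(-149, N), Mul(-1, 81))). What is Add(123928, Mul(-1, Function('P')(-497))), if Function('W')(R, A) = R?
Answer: Rational(949163, 19) ≈ 49956.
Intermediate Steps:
Function('P')(N) = Add(Rational(-1538, 19), Mul(-149, N)) (Function('P')(N) = Add(Pow(19, -1), Add(Mul(-149, N), Mul(-1, 81))) = Add(Rational(1, 19), Add(Mul(-149, N), -81)) = Add(Rational(1, 19), Add(-81, Mul(-149, N))) = Add(Rational(-1538, 19), Mul(-149, N)))
Add(123928, Mul(-1, Function('P')(-497))) = Add(123928, Mul(-1, Add(Rational(-1538, 19), Mul(-149, -497)))) = Add(123928, Mul(-1, Add(Rational(-1538, 19), 74053))) = Add(123928, Mul(-1, Rational(1405469, 19))) = Add(123928, Rational(-1405469, 19)) = Rational(949163, 19)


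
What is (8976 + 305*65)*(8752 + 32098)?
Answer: 1176520850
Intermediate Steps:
(8976 + 305*65)*(8752 + 32098) = (8976 + 19825)*40850 = 28801*40850 = 1176520850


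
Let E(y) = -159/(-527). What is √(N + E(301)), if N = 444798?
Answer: √123533387535/527 ≈ 666.93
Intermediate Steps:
E(y) = 159/527 (E(y) = -159*(-1/527) = 159/527)
√(N + E(301)) = √(444798 + 159/527) = √(234408705/527) = √123533387535/527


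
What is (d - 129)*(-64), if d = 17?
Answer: 7168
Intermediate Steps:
(d - 129)*(-64) = (17 - 129)*(-64) = -112*(-64) = 7168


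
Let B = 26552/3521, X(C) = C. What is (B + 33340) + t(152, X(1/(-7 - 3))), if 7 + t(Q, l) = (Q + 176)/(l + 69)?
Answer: 80894667885/2425969 ≈ 33345.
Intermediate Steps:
B = 26552/3521 (B = 26552*(1/3521) = 26552/3521 ≈ 7.5410)
t(Q, l) = -7 + (176 + Q)/(69 + l) (t(Q, l) = -7 + (Q + 176)/(l + 69) = -7 + (176 + Q)/(69 + l))
(B + 33340) + t(152, X(1/(-7 - 3))) = (26552/3521 + 33340) + (-307 + 152 - 7/(-7 - 3))/(69 + 1/(-7 - 3)) = 117416692/3521 + (-307 + 152 - 7/(-10))/(69 + 1/(-10)) = 117416692/3521 + (-307 + 152 - 7*(-1/10))/(69 - 1/10) = 117416692/3521 + (-307 + 152 + 7/10)/(689/10) = 117416692/3521 + (10/689)*(-1543/10) = 117416692/3521 - 1543/689 = 80894667885/2425969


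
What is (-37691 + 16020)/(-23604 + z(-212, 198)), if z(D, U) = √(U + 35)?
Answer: 511522284/557148583 + 21671*√233/557148583 ≈ 0.91870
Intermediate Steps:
z(D, U) = √(35 + U)
(-37691 + 16020)/(-23604 + z(-212, 198)) = (-37691 + 16020)/(-23604 + √(35 + 198)) = -21671/(-23604 + √233)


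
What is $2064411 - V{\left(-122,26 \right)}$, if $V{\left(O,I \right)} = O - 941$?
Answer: $2065474$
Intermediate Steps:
$V{\left(O,I \right)} = -941 + O$ ($V{\left(O,I \right)} = O - 941 = -941 + O$)
$2064411 - V{\left(-122,26 \right)} = 2064411 - \left(-941 - 122\right) = 2064411 - -1063 = 2064411 + 1063 = 2065474$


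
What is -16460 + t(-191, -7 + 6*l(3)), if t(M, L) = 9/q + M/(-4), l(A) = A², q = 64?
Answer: -1050375/64 ≈ -16412.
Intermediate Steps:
t(M, L) = 9/64 - M/4 (t(M, L) = 9/64 + M/(-4) = 9*(1/64) + M*(-¼) = 9/64 - M/4)
-16460 + t(-191, -7 + 6*l(3)) = -16460 + (9/64 - ¼*(-191)) = -16460 + (9/64 + 191/4) = -16460 + 3065/64 = -1050375/64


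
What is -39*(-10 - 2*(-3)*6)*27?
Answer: -27378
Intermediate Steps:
-39*(-10 - 2*(-3)*6)*27 = -39*(-10 + 6*6)*27 = -39*(-10 + 36)*27 = -39*26*27 = -1014*27 = -27378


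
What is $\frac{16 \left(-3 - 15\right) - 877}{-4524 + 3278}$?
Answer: $\frac{1165}{1246} \approx 0.93499$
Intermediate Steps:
$\frac{16 \left(-3 - 15\right) - 877}{-4524 + 3278} = \frac{16 \left(-18\right) - 877}{-1246} = \left(-288 - 877\right) \left(- \frac{1}{1246}\right) = \left(-1165\right) \left(- \frac{1}{1246}\right) = \frac{1165}{1246}$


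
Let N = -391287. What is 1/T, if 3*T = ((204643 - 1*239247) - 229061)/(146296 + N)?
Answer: 734973/263665 ≈ 2.7875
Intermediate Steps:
T = 263665/734973 (T = (((204643 - 1*239247) - 229061)/(146296 - 391287))/3 = (((204643 - 239247) - 229061)/(-244991))/3 = ((-34604 - 229061)*(-1/244991))/3 = (-263665*(-1/244991))/3 = (⅓)*(263665/244991) = 263665/734973 ≈ 0.35874)
1/T = 1/(263665/734973) = 734973/263665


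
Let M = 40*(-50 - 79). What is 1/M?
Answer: -1/5160 ≈ -0.00019380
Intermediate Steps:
M = -5160 (M = 40*(-129) = -5160)
1/M = 1/(-5160) = -1/5160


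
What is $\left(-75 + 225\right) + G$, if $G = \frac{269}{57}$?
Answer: $\frac{8819}{57} \approx 154.72$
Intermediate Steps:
$G = \frac{269}{57}$ ($G = 269 \cdot \frac{1}{57} = \frac{269}{57} \approx 4.7193$)
$\left(-75 + 225\right) + G = \left(-75 + 225\right) + \frac{269}{57} = 150 + \frac{269}{57} = \frac{8819}{57}$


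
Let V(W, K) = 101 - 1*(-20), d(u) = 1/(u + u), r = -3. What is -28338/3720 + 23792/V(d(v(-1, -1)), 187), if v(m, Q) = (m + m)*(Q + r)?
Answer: 14179557/75020 ≈ 189.01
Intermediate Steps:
v(m, Q) = 2*m*(-3 + Q) (v(m, Q) = (m + m)*(Q - 3) = (2*m)*(-3 + Q) = 2*m*(-3 + Q))
d(u) = 1/(2*u)
V(W, K) = 121 (V(W, K) = 101 + 20 = 121)
-28338/3720 + 23792/V(d(v(-1, -1)), 187) = -28338/3720 + 23792/121 = -28338*1/3720 + 23792*(1/121) = -4723/620 + 23792/121 = 14179557/75020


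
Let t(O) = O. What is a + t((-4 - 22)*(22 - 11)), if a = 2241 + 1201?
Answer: 3156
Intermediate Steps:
a = 3442
a + t((-4 - 22)*(22 - 11)) = 3442 + (-4 - 22)*(22 - 11) = 3442 - 26*11 = 3442 - 286 = 3156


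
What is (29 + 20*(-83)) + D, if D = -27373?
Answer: -29004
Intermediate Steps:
(29 + 20*(-83)) + D = (29 + 20*(-83)) - 27373 = (29 - 1660) - 27373 = -1631 - 27373 = -29004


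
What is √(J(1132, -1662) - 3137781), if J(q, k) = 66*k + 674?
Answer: I*√3246799 ≈ 1801.9*I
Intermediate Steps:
J(q, k) = 674 + 66*k
√(J(1132, -1662) - 3137781) = √((674 + 66*(-1662)) - 3137781) = √((674 - 109692) - 3137781) = √(-109018 - 3137781) = √(-3246799) = I*√3246799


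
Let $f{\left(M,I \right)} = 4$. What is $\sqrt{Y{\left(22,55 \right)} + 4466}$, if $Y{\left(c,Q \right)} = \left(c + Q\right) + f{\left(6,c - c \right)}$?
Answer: $\sqrt{4547} \approx 67.431$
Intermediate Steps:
$Y{\left(c,Q \right)} = 4 + Q + c$ ($Y{\left(c,Q \right)} = \left(c + Q\right) + 4 = \left(Q + c\right) + 4 = 4 + Q + c$)
$\sqrt{Y{\left(22,55 \right)} + 4466} = \sqrt{\left(4 + 55 + 22\right) + 4466} = \sqrt{81 + 4466} = \sqrt{4547}$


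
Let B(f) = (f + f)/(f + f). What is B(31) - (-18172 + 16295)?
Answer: 1878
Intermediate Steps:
B(f) = 1 (B(f) = (2*f)/((2*f)) = (2*f)*(1/(2*f)) = 1)
B(31) - (-18172 + 16295) = 1 - (-18172 + 16295) = 1 - 1*(-1877) = 1 + 1877 = 1878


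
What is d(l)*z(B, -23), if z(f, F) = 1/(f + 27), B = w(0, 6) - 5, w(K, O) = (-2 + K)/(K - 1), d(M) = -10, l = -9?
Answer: -5/12 ≈ -0.41667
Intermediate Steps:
w(K, O) = (-2 + K)/(-1 + K)
B = -3 (B = (-2 + 0)/(-1 + 0) - 5 = -2/(-1) - 5 = -1*(-2) - 5 = 2 - 5 = -3)
z(f, F) = 1/(27 + f)
d(l)*z(B, -23) = -10/(27 - 3) = -10/24 = -10*1/24 = -5/12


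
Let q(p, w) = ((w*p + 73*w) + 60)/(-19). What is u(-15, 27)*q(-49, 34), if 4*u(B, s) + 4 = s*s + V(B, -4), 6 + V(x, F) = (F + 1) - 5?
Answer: -155709/19 ≈ -8195.2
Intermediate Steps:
V(x, F) = -10 + F (V(x, F) = -6 + ((F + 1) - 5) = -6 + ((1 + F) - 5) = -6 + (-4 + F) = -10 + F)
u(B, s) = -9/2 + s**2/4 (u(B, s) = -1 + (s*s + (-10 - 4))/4 = -1 + (s**2 - 14)/4 = -1 + (-14 + s**2)/4 = -1 + (-7/2 + s**2/4) = -9/2 + s**2/4)
q(p, w) = -60/19 - 73*w/19 - p*w/19 (q(p, w) = ((p*w + 73*w) + 60)*(-1/19) = ((73*w + p*w) + 60)*(-1/19) = (60 + 73*w + p*w)*(-1/19) = -60/19 - 73*w/19 - p*w/19)
u(-15, 27)*q(-49, 34) = (-9/2 + (1/4)*27**2)*(-60/19 - 73/19*34 - 1/19*(-49)*34) = (-9/2 + (1/4)*729)*(-60/19 - 2482/19 + 1666/19) = (-9/2 + 729/4)*(-876/19) = (711/4)*(-876/19) = -155709/19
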